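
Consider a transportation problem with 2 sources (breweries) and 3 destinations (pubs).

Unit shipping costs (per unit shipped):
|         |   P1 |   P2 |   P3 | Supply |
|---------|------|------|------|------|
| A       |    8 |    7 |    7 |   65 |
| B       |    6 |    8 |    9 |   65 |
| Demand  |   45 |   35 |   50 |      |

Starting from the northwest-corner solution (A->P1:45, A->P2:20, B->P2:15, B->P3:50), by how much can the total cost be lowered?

Current plan cost = 45·8 + 20·7 + 15·8 + 50·9 = 1070.
Optimal plan:
  A to P2: 15 kegs
  A to P3: 50 kegs
  B to P1: 45 kegs
  B to P2: 20 kegs
Optimal cost = 885.
Saving = 1070 − 885 = 185.

185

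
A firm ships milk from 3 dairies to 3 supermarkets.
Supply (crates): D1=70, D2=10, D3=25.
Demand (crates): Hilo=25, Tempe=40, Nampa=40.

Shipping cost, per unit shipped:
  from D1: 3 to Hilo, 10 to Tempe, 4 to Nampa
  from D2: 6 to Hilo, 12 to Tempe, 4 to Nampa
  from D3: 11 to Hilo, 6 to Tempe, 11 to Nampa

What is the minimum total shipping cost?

535

An optimal shipping plan:
  D1→Hilo: 25 × 3 = 75
  D1→Tempe: 15 × 10 = 150
  D1→Nampa: 30 × 4 = 120
  D2→Nampa: 10 × 4 = 40
  D3→Tempe: 25 × 6 = 150
Total = 75 + 150 + 120 + 40 + 150 = 535.
(Supply check: D1 ships 70; D2 ships 10; D3 ships 25.)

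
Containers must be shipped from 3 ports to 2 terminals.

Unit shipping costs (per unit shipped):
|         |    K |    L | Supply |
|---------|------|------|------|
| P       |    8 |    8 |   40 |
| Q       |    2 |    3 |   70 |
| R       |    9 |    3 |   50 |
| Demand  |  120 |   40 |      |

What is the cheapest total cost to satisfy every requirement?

670

One minimum-cost allocation:
  P→K: 40 TEU
  Q→K: 70 TEU
  R→K: 10 TEU
  R→L: 40 TEU
Total cost = 670.
(Supply check: P ships 40; Q ships 70; R ships 50.)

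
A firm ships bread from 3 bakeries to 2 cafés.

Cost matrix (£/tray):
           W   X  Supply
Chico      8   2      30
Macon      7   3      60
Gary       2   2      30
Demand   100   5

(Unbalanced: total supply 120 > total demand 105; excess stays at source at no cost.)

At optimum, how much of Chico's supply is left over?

15

Minimum-cost shipments:
  Chico–W: 10 trays
  Chico–X: 5 trays
  Macon–W: 60 trays
  Gary–W: 30 trays
Total cost = £570.
Chico ships 15 of its 30, leaving 15.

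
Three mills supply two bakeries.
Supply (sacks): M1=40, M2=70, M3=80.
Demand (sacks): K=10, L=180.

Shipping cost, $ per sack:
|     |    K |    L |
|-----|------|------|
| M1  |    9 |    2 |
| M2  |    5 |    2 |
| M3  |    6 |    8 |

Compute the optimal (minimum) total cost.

One minimum-cost allocation:
  M1→L: 40 × $2 = $80
  M2→L: 70 × $2 = $140
  M3→K: 10 × $6 = $60
  M3→L: 70 × $8 = $560
Total = 80 + 140 + 60 + 560 = $840.

840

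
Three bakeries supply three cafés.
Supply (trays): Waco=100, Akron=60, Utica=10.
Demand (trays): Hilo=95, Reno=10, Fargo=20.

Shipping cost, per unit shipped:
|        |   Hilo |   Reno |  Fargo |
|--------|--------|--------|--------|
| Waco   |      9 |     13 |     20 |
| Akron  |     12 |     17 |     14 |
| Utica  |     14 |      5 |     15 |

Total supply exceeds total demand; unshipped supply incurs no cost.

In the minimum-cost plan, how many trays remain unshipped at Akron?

40

Minimum-cost shipments:
  Waco→Hilo: 95 × 9 = 855
  Akron→Fargo: 20 × 14 = 280
  Utica→Reno: 10 × 5 = 50
Total cost = 1185.
Akron ships 20 of its 60, leaving 40.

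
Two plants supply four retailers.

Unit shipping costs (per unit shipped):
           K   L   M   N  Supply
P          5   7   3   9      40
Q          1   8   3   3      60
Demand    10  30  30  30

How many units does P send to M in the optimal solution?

10

Solving gives:
  P to L: 30 units
  P to M: 10 units
  Q to K: 10 units
  Q to M: 20 units
  Q to N: 30 units
Total cost = 400.
So P→M carries 10 units.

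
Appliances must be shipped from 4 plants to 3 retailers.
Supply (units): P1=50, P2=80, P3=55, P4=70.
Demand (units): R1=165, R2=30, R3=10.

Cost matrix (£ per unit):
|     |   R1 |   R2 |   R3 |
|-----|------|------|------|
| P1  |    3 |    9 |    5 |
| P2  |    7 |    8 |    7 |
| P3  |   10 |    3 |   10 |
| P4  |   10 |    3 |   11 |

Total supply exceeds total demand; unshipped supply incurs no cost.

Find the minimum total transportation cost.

1250

One minimum-cost allocation:
  P1–R1: 50 units
  P2–R1: 80 units
  P3–R1: 35 units
  P3–R2: 10 units
  P3–R3: 10 units
  P4–R2: 20 units
Total cost = £1250.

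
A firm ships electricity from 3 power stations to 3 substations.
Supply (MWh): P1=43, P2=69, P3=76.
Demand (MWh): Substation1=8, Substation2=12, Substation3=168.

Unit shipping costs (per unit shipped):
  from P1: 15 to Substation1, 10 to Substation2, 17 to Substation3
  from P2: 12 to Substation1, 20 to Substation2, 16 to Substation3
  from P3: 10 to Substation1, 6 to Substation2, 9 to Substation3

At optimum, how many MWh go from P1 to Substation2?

12

Optimal shipments:
  P1→Substation2: 12 × 10 = 120
  P1→Substation3: 31 × 17 = 527
  P2→Substation1: 8 × 12 = 96
  P2→Substation3: 61 × 16 = 976
  P3→Substation3: 76 × 9 = 684
Total cost = 2403.
So P1→Substation2 carries 12 MWh.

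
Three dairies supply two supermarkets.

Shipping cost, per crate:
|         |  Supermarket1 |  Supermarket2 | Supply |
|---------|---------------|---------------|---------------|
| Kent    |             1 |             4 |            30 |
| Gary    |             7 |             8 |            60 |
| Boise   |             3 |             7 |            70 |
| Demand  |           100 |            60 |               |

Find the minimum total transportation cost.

720

Optimal allocation:
  Kent to Supermarket1: 30 crates
  Gary to Supermarket2: 60 crates
  Boise to Supermarket1: 70 crates
Total cost = 720.
(Supply check: Kent ships 30; Gary ships 60; Boise ships 70.)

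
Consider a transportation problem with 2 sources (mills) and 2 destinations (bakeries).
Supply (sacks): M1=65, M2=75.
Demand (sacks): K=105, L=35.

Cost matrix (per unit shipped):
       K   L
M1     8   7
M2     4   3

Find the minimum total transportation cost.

An optimal shipping plan:
  M1 to K: 30 × 8 = 240
  M1 to L: 35 × 7 = 245
  M2 to K: 75 × 4 = 300
Total = 240 + 245 + 300 = 785.

785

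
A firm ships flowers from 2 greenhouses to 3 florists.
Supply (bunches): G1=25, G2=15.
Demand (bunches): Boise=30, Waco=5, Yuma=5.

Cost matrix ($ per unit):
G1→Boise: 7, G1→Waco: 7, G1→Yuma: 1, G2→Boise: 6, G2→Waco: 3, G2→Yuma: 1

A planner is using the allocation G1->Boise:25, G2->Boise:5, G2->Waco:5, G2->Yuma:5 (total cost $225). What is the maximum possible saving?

5

Current plan cost = 25·7 + 5·6 + 5·3 + 5·1 = $225.
Optimal plan:
  G1→Boise: 20 bunches
  G1→Yuma: 5 bunches
  G2→Boise: 10 bunches
  G2→Waco: 5 bunches
Optimal cost = $220.
Saving = 225 − 220 = $5.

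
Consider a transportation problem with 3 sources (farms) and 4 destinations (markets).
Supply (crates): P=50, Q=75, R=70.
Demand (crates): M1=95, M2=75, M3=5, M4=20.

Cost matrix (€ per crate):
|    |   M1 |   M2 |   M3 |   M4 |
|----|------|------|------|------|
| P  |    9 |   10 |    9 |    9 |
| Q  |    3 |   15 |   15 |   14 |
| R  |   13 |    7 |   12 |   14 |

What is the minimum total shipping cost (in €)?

1170

One minimum-cost allocation:
  P–M1: 20 × €9 = €180
  P–M2: 5 × €10 = €50
  P–M3: 5 × €9 = €45
  P–M4: 20 × €9 = €180
  Q–M1: 75 × €3 = €225
  R–M2: 70 × €7 = €490
Total = 180 + 50 + 45 + 180 + 225 + 490 = €1170.
(Supply check: P ships 50; Q ships 75; R ships 70.)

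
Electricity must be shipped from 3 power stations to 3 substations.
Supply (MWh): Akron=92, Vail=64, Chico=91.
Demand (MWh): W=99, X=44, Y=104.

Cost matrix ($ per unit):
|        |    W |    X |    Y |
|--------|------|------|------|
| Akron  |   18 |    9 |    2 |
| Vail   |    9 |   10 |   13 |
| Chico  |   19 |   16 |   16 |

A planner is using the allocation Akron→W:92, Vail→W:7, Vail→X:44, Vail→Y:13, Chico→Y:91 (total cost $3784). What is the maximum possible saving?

Current plan cost = 92·18 + 7·9 + 44·10 + 13·13 + 91·16 = $3784.
Optimal plan:
  Akron→Y: 92 × $2 = $184
  Vail→W: 64 × $9 = $576
  Chico→W: 35 × $19 = $665
  Chico→X: 44 × $16 = $704
  Chico→Y: 12 × $16 = $192
Optimal cost = $2321.
Saving = 3784 − 2321 = $1463.

1463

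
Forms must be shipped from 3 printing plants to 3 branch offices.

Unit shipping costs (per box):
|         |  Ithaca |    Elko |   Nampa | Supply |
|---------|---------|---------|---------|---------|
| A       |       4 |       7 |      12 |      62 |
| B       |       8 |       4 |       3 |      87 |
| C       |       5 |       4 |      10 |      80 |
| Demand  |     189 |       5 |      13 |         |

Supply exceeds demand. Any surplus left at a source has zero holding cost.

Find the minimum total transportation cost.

1083

Optimal allocation:
  A to Ithaca: 62 × 4 = 248
  B to Ithaca: 47 × 8 = 376
  B to Elko: 5 × 4 = 20
  B to Nampa: 13 × 3 = 39
  C to Ithaca: 80 × 5 = 400
Total = 248 + 376 + 20 + 39 + 400 = 1083.
(Supply check: A ships 62; B ships 65; C ships 80.)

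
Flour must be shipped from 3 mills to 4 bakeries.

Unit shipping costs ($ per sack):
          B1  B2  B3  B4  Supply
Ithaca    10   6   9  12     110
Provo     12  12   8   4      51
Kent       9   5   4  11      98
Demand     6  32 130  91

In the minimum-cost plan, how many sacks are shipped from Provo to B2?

The minimum-cost plan:
  Ithaca to B1: 6 × $10 = $60
  Ithaca to B2: 32 × $6 = $192
  Ithaca to B3: 32 × $9 = $288
  Ithaca to B4: 40 × $12 = $480
  Provo to B4: 51 × $4 = $204
  Kent to B3: 98 × $4 = $392
Total cost = $1616.
The route Provo→B2 is not used.

0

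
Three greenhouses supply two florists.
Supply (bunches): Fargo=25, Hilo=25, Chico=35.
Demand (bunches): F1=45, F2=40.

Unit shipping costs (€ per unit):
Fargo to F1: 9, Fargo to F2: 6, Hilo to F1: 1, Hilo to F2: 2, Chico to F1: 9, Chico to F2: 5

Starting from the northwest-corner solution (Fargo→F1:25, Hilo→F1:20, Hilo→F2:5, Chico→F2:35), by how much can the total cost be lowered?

20

Current plan cost = 25·9 + 20·1 + 5·2 + 35·5 = €430.
Optimal plan:
  Fargo→F1: 20 bunches
  Fargo→F2: 5 bunches
  Hilo→F1: 25 bunches
  Chico→F2: 35 bunches
Optimal cost = €410.
Saving = 430 − 410 = €20.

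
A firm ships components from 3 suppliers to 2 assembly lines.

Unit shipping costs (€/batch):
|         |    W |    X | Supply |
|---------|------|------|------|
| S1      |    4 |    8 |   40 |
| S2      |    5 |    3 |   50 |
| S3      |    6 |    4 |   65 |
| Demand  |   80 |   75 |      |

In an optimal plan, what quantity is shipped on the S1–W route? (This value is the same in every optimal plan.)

40

Optimal shipments:
  S1->W: 40 × €4 = €160
  S2->W: 40 × €5 = €200
  S2->X: 10 × €3 = €30
  S3->X: 65 × €4 = €260
Total cost = €650.
So S1→W carries 40 batches.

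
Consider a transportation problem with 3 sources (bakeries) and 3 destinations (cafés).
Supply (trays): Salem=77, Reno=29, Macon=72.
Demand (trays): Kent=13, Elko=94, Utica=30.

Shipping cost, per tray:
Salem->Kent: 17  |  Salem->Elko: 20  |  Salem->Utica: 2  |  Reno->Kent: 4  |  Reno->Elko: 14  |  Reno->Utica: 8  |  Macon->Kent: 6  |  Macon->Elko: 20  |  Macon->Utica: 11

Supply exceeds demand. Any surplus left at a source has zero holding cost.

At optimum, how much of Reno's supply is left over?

0

An optimal plan:
  Salem–Elko: 47 × 20 = 940
  Salem–Utica: 30 × 2 = 60
  Reno–Elko: 29 × 14 = 406
  Macon–Kent: 13 × 6 = 78
  Macon–Elko: 18 × 20 = 360
Total cost = 1844.
Reno ships 29 of its 29, leaving 0.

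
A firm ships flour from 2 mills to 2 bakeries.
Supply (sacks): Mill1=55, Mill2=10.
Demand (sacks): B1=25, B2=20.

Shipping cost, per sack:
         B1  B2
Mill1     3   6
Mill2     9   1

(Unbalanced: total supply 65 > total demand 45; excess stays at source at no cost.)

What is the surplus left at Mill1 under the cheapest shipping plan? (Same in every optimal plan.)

An optimal plan:
  Mill1–B1: 25 × 3 = 75
  Mill1–B2: 10 × 6 = 60
  Mill2–B2: 10 × 1 = 10
Total cost = 145.
Mill1 ships 35 of its 55, leaving 20.

20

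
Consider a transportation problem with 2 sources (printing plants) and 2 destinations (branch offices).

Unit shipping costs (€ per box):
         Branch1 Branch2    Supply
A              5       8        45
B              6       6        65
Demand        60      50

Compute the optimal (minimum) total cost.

615

A cheapest plan:
  A->Branch1: 45 × €5 = €225
  B->Branch1: 15 × €6 = €90
  B->Branch2: 50 × €6 = €300
Total = 225 + 90 + 300 = €615.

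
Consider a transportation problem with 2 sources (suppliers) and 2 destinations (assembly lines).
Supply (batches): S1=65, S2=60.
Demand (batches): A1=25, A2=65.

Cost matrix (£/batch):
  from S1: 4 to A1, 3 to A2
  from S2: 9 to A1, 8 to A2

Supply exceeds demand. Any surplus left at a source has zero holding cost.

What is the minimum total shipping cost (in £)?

420

An optimal shipping plan:
  S1->A1: 25 × £4 = £100
  S1->A2: 40 × £3 = £120
  S2->A2: 25 × £8 = £200
Total = 100 + 120 + 200 = £420.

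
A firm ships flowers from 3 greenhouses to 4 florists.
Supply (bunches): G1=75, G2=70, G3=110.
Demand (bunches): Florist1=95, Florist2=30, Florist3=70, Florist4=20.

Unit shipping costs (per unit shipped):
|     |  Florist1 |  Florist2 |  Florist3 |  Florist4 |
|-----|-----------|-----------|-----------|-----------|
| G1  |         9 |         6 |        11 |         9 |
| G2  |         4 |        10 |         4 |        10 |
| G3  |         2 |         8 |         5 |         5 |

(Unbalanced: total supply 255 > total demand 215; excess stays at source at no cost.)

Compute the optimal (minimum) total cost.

770

A cheapest plan:
  G1→Florist2: 30 × 6 = 180
  G1→Florist4: 5 × 9 = 45
  G2→Florist3: 70 × 4 = 280
  G3→Florist1: 95 × 2 = 190
  G3→Florist4: 15 × 5 = 75
Total = 180 + 45 + 280 + 190 + 75 = 770.
(Supply check: G1 ships 35; G2 ships 70; G3 ships 110.)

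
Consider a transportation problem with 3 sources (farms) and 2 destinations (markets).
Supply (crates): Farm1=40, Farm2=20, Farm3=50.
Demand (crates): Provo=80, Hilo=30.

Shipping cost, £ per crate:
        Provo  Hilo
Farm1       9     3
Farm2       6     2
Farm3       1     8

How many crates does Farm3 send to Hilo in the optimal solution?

0

Optimal shipments:
  Farm1 to Provo: 10 × £9 = £90
  Farm1 to Hilo: 30 × £3 = £90
  Farm2 to Provo: 20 × £6 = £120
  Farm3 to Provo: 50 × £1 = £50
Total cost = £350.
The route Farm3→Hilo is not used.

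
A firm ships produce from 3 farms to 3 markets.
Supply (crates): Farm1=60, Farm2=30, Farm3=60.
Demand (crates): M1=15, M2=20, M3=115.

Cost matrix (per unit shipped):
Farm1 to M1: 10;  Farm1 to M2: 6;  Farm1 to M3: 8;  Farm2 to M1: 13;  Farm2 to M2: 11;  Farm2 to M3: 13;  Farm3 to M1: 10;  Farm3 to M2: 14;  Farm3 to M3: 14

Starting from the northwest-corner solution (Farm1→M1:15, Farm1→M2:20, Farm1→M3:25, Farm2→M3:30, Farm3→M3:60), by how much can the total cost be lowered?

90

Current plan cost = 15·10 + 20·6 + 25·8 + 30·13 + 60·14 = 1700.
Optimal plan:
  Farm1→M3: 60 × 8 = 480
  Farm2→M2: 20 × 11 = 220
  Farm2→M3: 10 × 13 = 130
  Farm3→M1: 15 × 10 = 150
  Farm3→M3: 45 × 14 = 630
Optimal cost = 1610.
Saving = 1700 − 1610 = 90.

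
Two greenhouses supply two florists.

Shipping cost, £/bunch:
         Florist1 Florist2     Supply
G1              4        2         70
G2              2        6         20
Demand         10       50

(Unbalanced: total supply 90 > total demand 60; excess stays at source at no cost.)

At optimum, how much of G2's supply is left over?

An optimal plan:
  G1->Florist2: 50 × £2 = £100
  G2->Florist1: 10 × £2 = £20
Total cost = £120.
G2 ships 10 of its 20, leaving 10.

10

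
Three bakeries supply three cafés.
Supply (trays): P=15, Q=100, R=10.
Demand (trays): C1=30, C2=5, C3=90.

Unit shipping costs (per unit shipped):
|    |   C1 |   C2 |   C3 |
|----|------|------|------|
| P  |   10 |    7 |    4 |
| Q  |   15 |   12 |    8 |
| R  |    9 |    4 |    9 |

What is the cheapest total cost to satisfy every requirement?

One minimum-cost allocation:
  P–C1: 15 × 10 = 150
  Q–C1: 10 × 15 = 150
  Q–C3: 90 × 8 = 720
  R–C1: 5 × 9 = 45
  R–C2: 5 × 4 = 20
Total = 150 + 150 + 720 + 45 + 20 = 1085.
(Supply check: P ships 15; Q ships 100; R ships 10.)

1085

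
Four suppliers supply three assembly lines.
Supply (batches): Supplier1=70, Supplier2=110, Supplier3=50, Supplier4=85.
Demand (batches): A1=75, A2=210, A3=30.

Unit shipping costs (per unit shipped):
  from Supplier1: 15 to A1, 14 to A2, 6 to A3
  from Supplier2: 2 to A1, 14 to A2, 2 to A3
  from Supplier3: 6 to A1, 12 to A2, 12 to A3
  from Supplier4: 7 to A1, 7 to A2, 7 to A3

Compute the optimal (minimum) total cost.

An optimal shipping plan:
  Supplier1→A2: 70 × 14 = 980
  Supplier2→A1: 75 × 2 = 150
  Supplier2→A2: 5 × 14 = 70
  Supplier2→A3: 30 × 2 = 60
  Supplier3→A2: 50 × 12 = 600
  Supplier4→A2: 85 × 7 = 595
Total = 980 + 150 + 70 + 60 + 600 + 595 = 2455.
(Supply check: Supplier1 ships 70; Supplier2 ships 110; Supplier3 ships 50; Supplier4 ships 85.)

2455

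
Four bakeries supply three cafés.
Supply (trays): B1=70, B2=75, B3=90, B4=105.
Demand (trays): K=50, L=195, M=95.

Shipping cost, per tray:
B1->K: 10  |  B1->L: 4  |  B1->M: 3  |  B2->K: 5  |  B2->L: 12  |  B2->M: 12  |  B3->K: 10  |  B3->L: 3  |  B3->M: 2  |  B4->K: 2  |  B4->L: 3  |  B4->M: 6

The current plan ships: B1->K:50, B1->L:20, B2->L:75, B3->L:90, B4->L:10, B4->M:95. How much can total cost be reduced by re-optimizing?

Current plan cost = 50·10 + 20·4 + 75·12 + 90·3 + 10·3 + 95·6 = 2350.
Optimal plan:
  B1→L: 65 × 4 = 260
  B1→M: 5 × 3 = 15
  B2→K: 50 × 5 = 250
  B2→L: 25 × 12 = 300
  B3→M: 90 × 2 = 180
  B4→L: 105 × 3 = 315
Optimal cost = 1320.
Saving = 2350 − 1320 = 1030.

1030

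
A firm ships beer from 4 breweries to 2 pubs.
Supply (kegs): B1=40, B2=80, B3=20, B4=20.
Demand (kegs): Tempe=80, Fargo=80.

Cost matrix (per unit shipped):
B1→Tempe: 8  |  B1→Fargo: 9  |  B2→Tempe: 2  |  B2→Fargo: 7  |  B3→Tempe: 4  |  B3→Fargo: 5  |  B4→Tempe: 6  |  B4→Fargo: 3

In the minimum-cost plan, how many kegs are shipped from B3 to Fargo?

Optimal shipments:
  B1->Fargo: 40 × 9 = 360
  B2->Tempe: 80 × 2 = 160
  B3->Fargo: 20 × 5 = 100
  B4->Fargo: 20 × 3 = 60
Total cost = 680.
So B3→Fargo carries 20 kegs.

20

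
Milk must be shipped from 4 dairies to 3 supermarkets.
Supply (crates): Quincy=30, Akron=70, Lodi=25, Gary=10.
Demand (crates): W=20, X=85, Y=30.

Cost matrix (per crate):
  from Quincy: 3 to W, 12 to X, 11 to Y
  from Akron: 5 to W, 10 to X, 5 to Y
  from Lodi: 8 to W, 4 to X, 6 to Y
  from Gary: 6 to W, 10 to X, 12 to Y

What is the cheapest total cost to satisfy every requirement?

An optimal shipping plan:
  Quincy to W: 20 × 3 = 60
  Quincy to X: 10 × 12 = 120
  Akron to X: 40 × 10 = 400
  Akron to Y: 30 × 5 = 150
  Lodi to X: 25 × 4 = 100
  Gary to X: 10 × 10 = 100
Total = 60 + 120 + 400 + 150 + 100 + 100 = 930.
(Supply check: Quincy ships 30; Akron ships 70; Lodi ships 25; Gary ships 10.)

930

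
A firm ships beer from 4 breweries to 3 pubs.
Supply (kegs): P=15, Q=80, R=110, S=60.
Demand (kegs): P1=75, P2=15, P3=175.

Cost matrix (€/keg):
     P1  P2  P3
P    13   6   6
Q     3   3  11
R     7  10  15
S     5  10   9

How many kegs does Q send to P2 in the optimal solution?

15

Optimal shipments:
  P→P3: 15 × €6 = €90
  Q→P2: 15 × €3 = €45
  Q→P3: 65 × €11 = €715
  R→P1: 75 × €7 = €525
  R→P3: 35 × €15 = €525
  S→P3: 60 × €9 = €540
Total cost = €2440.
So Q→P2 carries 15 kegs.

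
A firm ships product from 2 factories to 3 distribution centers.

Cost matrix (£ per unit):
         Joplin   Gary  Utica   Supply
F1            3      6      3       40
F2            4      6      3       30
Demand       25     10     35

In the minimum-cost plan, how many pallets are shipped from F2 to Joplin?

Solving gives:
  F1->Joplin: 25 × £3 = £75
  F1->Gary: 10 × £6 = £60
  F1->Utica: 5 × £3 = £15
  F2->Utica: 30 × £3 = £90
Total cost = £240.
The route F2→Joplin is not used.

0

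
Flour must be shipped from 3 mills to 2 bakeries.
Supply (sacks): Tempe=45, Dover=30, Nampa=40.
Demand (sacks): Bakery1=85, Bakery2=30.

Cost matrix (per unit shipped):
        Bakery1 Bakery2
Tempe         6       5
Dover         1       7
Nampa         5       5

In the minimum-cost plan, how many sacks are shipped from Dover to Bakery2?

Solving gives:
  Tempe→Bakery1: 15 sacks
  Tempe→Bakery2: 30 sacks
  Dover→Bakery1: 30 sacks
  Nampa→Bakery1: 40 sacks
Total cost = 470.
The route Dover→Bakery2 is not used.

0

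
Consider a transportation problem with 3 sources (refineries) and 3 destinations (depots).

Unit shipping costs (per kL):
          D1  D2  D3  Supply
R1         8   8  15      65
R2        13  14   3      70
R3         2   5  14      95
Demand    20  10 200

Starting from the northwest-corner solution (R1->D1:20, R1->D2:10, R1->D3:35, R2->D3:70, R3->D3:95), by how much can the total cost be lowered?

Current plan cost = 20·8 + 10·8 + 35·15 + 70·3 + 95·14 = 2305.
Optimal plan:
  R1 to D3: 65 kL
  R2 to D3: 70 kL
  R3 to D1: 20 kL
  R3 to D2: 10 kL
  R3 to D3: 65 kL
Optimal cost = 2185.
Saving = 2305 − 2185 = 120.

120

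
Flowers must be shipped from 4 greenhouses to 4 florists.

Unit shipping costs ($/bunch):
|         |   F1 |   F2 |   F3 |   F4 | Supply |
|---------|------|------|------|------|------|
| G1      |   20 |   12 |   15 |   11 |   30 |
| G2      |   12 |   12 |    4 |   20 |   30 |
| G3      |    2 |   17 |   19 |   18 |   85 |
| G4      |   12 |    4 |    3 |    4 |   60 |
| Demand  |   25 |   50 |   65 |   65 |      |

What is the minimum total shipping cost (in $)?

One minimum-cost allocation:
  G1→F4: 30 × $11 = $330
  G2→F3: 30 × $4 = $120
  G3→F1: 25 × $2 = $50
  G3→F2: 50 × $17 = $850
  G3→F4: 10 × $18 = $180
  G4→F3: 35 × $3 = $105
  G4→F4: 25 × $4 = $100
Total = 330 + 120 + 50 + 850 + 180 + 105 + 100 = $1735.

1735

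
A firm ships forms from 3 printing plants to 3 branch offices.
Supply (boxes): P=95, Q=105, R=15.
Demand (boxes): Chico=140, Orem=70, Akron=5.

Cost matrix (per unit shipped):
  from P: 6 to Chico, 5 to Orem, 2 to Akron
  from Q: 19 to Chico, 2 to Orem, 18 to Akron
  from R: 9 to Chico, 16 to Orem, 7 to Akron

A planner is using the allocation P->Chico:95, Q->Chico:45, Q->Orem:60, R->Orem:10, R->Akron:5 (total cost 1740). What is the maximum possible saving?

250

Current plan cost = 95·6 + 45·19 + 60·2 + 10·16 + 5·7 = 1740.
Optimal plan:
  P to Chico: 90 boxes
  P to Akron: 5 boxes
  Q to Chico: 35 boxes
  Q to Orem: 70 boxes
  R to Chico: 15 boxes
Optimal cost = 1490.
Saving = 1740 − 1490 = 250.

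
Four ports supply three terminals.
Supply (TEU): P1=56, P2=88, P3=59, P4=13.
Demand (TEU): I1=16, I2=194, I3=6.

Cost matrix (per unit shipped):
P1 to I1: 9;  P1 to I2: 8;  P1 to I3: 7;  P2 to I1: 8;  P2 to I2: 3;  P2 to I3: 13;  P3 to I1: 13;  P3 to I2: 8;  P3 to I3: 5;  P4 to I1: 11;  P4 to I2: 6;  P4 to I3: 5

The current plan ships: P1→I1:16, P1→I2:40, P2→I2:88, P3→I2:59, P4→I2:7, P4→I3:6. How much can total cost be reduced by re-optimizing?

Current plan cost = 16·9 + 40·8 + 88·3 + 59·8 + 7·6 + 6·5 = 1272.
Optimal plan:
  P1 to I1: 16 × 9 = 144
  P1 to I2: 40 × 8 = 320
  P2 to I2: 88 × 3 = 264
  P3 to I2: 53 × 8 = 424
  P3 to I3: 6 × 5 = 30
  P4 to I2: 13 × 6 = 78
Optimal cost = 1260.
Saving = 1272 − 1260 = 12.

12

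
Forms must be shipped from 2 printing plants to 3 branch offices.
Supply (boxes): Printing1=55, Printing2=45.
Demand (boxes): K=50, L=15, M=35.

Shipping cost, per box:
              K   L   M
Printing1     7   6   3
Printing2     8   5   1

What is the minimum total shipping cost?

465

An optimal shipping plan:
  Printing1→K: 50 × 7 = 350
  Printing1→L: 5 × 6 = 30
  Printing2→L: 10 × 5 = 50
  Printing2→M: 35 × 1 = 35
Total = 350 + 30 + 50 + 35 = 465.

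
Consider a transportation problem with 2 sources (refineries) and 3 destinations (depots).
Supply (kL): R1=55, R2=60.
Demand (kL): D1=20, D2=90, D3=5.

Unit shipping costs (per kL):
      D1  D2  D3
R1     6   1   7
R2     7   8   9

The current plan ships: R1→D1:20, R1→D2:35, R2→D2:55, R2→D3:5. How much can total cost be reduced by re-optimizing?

Current plan cost = 20·6 + 35·1 + 55·8 + 5·9 = 640.
Optimal plan:
  R1->D2: 55 × 1 = 55
  R2->D1: 20 × 7 = 140
  R2->D2: 35 × 8 = 280
  R2->D3: 5 × 9 = 45
Optimal cost = 520.
Saving = 640 − 520 = 120.

120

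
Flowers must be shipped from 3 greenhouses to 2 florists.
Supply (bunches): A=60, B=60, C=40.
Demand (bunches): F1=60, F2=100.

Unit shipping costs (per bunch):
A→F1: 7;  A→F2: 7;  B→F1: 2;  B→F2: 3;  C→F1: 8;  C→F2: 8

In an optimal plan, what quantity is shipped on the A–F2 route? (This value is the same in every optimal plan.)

60

The minimum-cost plan:
  A–F2: 60 × 7 = 420
  B–F1: 60 × 2 = 120
  C–F2: 40 × 8 = 320
Total cost = 860.
So A→F2 carries 60 bunches.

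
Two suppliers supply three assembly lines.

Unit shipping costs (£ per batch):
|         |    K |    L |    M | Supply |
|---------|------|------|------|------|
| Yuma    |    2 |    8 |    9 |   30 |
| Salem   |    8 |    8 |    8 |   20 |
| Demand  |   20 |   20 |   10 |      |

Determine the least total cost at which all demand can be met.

Optimal allocation:
  Yuma->K: 20 × £2 = £40
  Yuma->L: 10 × £8 = £80
  Salem->L: 10 × £8 = £80
  Salem->M: 10 × £8 = £80
Total = 40 + 80 + 80 + 80 = £280.

280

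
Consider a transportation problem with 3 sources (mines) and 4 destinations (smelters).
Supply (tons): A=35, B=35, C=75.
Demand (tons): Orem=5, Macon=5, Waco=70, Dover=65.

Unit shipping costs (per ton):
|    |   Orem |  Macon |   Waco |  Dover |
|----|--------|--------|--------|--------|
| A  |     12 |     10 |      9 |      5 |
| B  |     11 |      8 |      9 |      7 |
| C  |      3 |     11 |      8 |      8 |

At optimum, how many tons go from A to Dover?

35

Optimal shipments:
  A–Dover: 35 × 5 = 175
  B–Macon: 5 × 8 = 40
  B–Dover: 30 × 7 = 210
  C–Orem: 5 × 3 = 15
  C–Waco: 70 × 8 = 560
Total cost = 1000.
So A→Dover carries 35 tons.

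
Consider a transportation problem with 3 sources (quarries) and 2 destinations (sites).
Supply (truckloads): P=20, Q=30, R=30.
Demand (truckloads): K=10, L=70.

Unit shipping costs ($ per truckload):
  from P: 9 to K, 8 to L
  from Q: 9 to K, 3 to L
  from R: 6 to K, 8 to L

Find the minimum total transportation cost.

Optimal allocation:
  P->L: 20 truckloads
  Q->L: 30 truckloads
  R->K: 10 truckloads
  R->L: 20 truckloads
Total cost = $470.
(Supply check: P ships 20; Q ships 30; R ships 30.)

470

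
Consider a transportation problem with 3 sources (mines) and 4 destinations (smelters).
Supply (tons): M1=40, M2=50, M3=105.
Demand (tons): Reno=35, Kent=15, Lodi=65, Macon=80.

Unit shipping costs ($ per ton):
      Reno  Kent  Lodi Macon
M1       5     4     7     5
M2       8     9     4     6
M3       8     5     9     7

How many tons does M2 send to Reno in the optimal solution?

The minimum-cost plan:
  M1–Reno: 35 × $5 = $175
  M1–Macon: 5 × $5 = $25
  M2–Lodi: 50 × $4 = $200
  M3–Kent: 15 × $5 = $75
  M3–Lodi: 15 × $9 = $135
  M3–Macon: 75 × $7 = $525
Total cost = $1135.
The route M2→Reno is not used.

0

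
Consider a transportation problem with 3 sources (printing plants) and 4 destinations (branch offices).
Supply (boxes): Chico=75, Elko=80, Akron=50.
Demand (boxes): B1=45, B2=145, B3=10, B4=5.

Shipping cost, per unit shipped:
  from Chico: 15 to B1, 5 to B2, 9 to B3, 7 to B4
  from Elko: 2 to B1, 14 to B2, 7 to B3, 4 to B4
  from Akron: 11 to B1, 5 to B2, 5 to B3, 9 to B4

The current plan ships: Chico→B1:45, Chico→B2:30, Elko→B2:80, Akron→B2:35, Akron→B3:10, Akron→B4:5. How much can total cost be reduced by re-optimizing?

1130

Current plan cost = 45·15 + 30·5 + 80·14 + 35·5 + 10·5 + 5·9 = 2215.
Optimal plan:
  Chico->B2: 75 × 5 = 375
  Elko->B1: 45 × 2 = 90
  Elko->B2: 20 × 14 = 280
  Elko->B3: 10 × 7 = 70
  Elko->B4: 5 × 4 = 20
  Akron->B2: 50 × 5 = 250
Optimal cost = 1085.
Saving = 2215 − 1085 = 1130.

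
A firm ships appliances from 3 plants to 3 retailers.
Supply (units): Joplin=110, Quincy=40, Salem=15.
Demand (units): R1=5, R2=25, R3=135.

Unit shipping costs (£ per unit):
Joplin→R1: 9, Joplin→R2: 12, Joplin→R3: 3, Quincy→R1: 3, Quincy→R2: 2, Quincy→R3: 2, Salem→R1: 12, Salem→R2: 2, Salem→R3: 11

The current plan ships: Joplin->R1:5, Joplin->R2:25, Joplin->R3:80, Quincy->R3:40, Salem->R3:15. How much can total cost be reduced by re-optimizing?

385

Current plan cost = 5·9 + 25·12 + 80·3 + 40·2 + 15·11 = £830.
Optimal plan:
  Joplin→R3: 110 × £3 = £330
  Quincy→R1: 5 × £3 = £15
  Quincy→R2: 10 × £2 = £20
  Quincy→R3: 25 × £2 = £50
  Salem→R2: 15 × £2 = £30
Optimal cost = £445.
Saving = 830 − 445 = £385.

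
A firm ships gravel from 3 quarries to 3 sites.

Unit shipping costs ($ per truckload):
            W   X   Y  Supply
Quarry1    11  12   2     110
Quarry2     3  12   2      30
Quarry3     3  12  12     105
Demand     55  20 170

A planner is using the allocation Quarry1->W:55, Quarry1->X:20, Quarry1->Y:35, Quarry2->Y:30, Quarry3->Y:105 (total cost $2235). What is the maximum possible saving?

Current plan cost = 55·11 + 20·12 + 35·2 + 30·2 + 105·12 = $2235.
Optimal plan:
  Quarry1->Y: 110 × $2 = $220
  Quarry2->Y: 30 × $2 = $60
  Quarry3->W: 55 × $3 = $165
  Quarry3->X: 20 × $12 = $240
  Quarry3->Y: 30 × $12 = $360
Optimal cost = $1045.
Saving = 2235 − 1045 = $1190.

1190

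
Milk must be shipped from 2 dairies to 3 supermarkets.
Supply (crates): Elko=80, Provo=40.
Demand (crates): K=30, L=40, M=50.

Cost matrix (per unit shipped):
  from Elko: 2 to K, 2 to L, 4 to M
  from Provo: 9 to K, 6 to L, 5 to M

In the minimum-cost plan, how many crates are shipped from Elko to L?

40

The minimum-cost plan:
  Elko to K: 30 × 2 = 60
  Elko to L: 40 × 2 = 80
  Elko to M: 10 × 4 = 40
  Provo to M: 40 × 5 = 200
Total cost = 380.
So Elko→L carries 40 crates.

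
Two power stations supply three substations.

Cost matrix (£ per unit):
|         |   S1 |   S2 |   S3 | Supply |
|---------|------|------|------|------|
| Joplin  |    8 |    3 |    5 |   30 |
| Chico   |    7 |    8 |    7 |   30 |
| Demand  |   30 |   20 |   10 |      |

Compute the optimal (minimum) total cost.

320

One minimum-cost allocation:
  Joplin->S2: 20 × £3 = £60
  Joplin->S3: 10 × £5 = £50
  Chico->S1: 30 × £7 = £210
Total = 60 + 50 + 210 = £320.
(Supply check: Joplin ships 30; Chico ships 30.)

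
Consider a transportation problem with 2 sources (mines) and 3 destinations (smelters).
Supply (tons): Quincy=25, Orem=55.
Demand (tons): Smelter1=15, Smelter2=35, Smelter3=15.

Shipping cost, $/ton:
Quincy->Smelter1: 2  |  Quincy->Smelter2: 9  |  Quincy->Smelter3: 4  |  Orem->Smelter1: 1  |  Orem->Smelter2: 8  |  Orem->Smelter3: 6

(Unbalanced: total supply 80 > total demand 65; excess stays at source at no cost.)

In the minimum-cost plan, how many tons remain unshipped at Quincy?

10

Minimum-cost shipments:
  Quincy->Smelter3: 15 × $4 = $60
  Orem->Smelter1: 15 × $1 = $15
  Orem->Smelter2: 35 × $8 = $280
Total cost = $355.
Quincy ships 15 of its 25, leaving 10.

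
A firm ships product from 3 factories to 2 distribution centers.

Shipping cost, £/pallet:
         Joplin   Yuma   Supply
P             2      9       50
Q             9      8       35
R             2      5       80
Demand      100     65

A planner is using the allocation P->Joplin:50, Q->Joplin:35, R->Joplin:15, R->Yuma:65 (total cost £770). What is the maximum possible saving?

Current plan cost = 50·2 + 35·9 + 15·2 + 65·5 = £770.
Optimal plan:
  P→Joplin: 50 × £2 = £100
  Q→Yuma: 35 × £8 = £280
  R→Joplin: 50 × £2 = £100
  R→Yuma: 30 × £5 = £150
Optimal cost = £630.
Saving = 770 − 630 = £140.

140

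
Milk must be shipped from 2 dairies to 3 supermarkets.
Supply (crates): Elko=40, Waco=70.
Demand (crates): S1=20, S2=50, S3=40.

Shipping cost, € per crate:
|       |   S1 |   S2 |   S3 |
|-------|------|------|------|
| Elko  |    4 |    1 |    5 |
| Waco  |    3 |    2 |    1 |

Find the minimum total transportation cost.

Optimal allocation:
  Elko->S2: 40 × €1 = €40
  Waco->S1: 20 × €3 = €60
  Waco->S2: 10 × €2 = €20
  Waco->S3: 40 × €1 = €40
Total = 40 + 60 + 20 + 40 = €160.
(Supply check: Elko ships 40; Waco ships 70.)

160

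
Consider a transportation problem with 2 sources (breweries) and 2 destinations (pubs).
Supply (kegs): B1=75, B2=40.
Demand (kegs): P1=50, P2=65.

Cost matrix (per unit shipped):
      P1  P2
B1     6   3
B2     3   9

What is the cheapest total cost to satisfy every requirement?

375

A cheapest plan:
  B1->P1: 10 × 6 = 60
  B1->P2: 65 × 3 = 195
  B2->P1: 40 × 3 = 120
Total = 60 + 195 + 120 = 375.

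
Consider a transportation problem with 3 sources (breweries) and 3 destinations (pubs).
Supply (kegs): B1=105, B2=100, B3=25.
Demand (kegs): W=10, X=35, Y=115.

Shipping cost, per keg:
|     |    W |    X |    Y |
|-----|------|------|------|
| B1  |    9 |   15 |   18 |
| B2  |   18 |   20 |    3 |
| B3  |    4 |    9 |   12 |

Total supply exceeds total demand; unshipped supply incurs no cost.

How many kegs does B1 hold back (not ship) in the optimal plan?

70

An optimal plan:
  B1 to W: 10 × 9 = 90
  B1 to X: 25 × 15 = 375
  B2 to Y: 100 × 3 = 300
  B3 to X: 10 × 9 = 90
  B3 to Y: 15 × 12 = 180
Total cost = 1035.
B1 ships 35 of its 105, leaving 70.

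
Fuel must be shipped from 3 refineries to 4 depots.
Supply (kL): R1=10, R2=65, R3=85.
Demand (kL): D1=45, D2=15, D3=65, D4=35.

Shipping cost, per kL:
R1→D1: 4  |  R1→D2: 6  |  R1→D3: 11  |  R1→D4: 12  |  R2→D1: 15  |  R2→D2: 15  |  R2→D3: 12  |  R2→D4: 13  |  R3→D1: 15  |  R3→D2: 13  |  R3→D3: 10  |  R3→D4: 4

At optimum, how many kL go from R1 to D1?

The minimum-cost plan:
  R1→D1: 10 × 4 = 40
  R2→D1: 35 × 15 = 525
  R2→D2: 15 × 15 = 225
  R2→D3: 15 × 12 = 180
  R3→D3: 50 × 10 = 500
  R3→D4: 35 × 4 = 140
Total cost = 1610.
So R1→D1 carries 10 kL.

10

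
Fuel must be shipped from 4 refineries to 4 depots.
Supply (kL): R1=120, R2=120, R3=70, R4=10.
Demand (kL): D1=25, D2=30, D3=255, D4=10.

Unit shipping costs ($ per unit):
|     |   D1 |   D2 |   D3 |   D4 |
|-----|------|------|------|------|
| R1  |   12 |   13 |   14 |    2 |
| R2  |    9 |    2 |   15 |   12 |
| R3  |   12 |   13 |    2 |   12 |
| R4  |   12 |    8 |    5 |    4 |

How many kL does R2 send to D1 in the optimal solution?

25

Solving gives:
  R1–D3: 110 kL
  R1–D4: 10 kL
  R2–D1: 25 kL
  R2–D2: 30 kL
  R2–D3: 65 kL
  R3–D3: 70 kL
  R4–D3: 10 kL
Total cost = $3010.
So R2→D1 carries 25 kL.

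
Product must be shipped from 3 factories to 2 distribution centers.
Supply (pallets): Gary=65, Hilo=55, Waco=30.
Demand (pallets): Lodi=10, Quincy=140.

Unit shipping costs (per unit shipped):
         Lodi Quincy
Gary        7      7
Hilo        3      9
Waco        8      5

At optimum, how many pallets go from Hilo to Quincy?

45

The minimum-cost plan:
  Gary→Quincy: 65 × 7 = 455
  Hilo→Lodi: 10 × 3 = 30
  Hilo→Quincy: 45 × 9 = 405
  Waco→Quincy: 30 × 5 = 150
Total cost = 1040.
So Hilo→Quincy carries 45 pallets.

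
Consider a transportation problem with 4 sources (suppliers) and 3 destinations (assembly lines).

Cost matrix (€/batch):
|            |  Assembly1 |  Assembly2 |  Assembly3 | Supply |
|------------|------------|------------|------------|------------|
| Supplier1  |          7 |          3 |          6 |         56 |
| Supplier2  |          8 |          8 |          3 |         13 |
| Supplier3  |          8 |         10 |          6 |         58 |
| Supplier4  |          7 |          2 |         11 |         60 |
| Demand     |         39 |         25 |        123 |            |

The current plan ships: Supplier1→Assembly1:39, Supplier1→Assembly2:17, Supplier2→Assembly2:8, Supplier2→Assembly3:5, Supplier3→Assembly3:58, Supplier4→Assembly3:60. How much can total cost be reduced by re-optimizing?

Current plan cost = 39·7 + 17·3 + 8·8 + 5·3 + 58·6 + 60·11 = €1411.
Optimal plan:
  Supplier1 to Assembly1: 4 batches
  Supplier1 to Assembly3: 52 batches
  Supplier2 to Assembly3: 13 batches
  Supplier3 to Assembly3: 58 batches
  Supplier4 to Assembly1: 35 batches
  Supplier4 to Assembly2: 25 batches
Optimal cost = €1022.
Saving = 1411 − 1022 = €389.

389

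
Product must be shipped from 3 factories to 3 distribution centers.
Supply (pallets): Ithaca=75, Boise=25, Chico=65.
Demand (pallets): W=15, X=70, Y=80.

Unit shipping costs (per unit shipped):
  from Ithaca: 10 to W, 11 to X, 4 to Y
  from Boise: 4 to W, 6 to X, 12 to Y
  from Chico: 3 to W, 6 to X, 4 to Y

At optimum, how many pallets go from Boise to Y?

Optimal shipments:
  Ithaca to Y: 75 pallets
  Boise to X: 25 pallets
  Chico to W: 15 pallets
  Chico to X: 45 pallets
  Chico to Y: 5 pallets
Total cost = 785.
The route Boise→Y is not used.

0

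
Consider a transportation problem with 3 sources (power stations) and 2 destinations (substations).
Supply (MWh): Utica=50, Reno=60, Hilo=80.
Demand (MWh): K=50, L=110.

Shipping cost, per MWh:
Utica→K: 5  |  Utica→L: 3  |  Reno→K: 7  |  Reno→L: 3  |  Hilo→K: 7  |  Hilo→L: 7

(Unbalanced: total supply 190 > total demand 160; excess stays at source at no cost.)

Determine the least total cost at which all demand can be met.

680

An optimal shipping plan:
  Utica→L: 50 MWh
  Reno→L: 60 MWh
  Hilo→K: 50 MWh
Total cost = 680.
(Supply check: Utica ships 50; Reno ships 60; Hilo ships 50.)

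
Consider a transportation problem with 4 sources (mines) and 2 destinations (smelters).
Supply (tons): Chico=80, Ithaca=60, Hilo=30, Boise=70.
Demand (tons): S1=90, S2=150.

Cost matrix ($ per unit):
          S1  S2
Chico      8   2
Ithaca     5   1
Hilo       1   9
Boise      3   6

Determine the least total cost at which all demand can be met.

490

One minimum-cost allocation:
  Chico to S2: 80 × $2 = $160
  Ithaca to S2: 60 × $1 = $60
  Hilo to S1: 30 × $1 = $30
  Boise to S1: 60 × $3 = $180
  Boise to S2: 10 × $6 = $60
Total = 160 + 60 + 30 + 180 + 60 = $490.
(Supply check: Chico ships 80; Ithaca ships 60; Hilo ships 30; Boise ships 70.)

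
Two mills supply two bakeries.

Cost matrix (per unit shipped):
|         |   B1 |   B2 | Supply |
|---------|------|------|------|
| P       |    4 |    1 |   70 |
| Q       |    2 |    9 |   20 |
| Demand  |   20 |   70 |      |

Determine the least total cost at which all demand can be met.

110

One minimum-cost allocation:
  P→B2: 70 sacks
  Q→B1: 20 sacks
Total cost = 110.
(Supply check: P ships 70; Q ships 20.)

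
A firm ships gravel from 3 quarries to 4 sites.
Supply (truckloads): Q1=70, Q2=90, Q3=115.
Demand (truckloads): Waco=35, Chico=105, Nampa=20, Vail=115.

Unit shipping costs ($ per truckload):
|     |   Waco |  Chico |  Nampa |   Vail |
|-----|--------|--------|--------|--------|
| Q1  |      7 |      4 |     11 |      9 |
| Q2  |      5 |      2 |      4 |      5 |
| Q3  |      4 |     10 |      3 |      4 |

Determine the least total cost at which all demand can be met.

1065

One minimum-cost allocation:
  Q1 to Chico: 70 × $4 = $280
  Q2 to Waco: 35 × $5 = $175
  Q2 to Chico: 35 × $2 = $70
  Q2 to Vail: 20 × $5 = $100
  Q3 to Nampa: 20 × $3 = $60
  Q3 to Vail: 95 × $4 = $380
Total = 280 + 175 + 70 + 100 + 60 + 380 = $1065.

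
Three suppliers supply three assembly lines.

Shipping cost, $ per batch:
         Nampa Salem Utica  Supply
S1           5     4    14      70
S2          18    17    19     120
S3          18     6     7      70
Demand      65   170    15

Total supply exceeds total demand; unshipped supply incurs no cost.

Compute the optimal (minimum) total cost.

Optimal allocation:
  S1 to Salem: 70 × $4 = $280
  S2 to Nampa: 65 × $18 = $1170
  S2 to Salem: 45 × $17 = $765
  S3 to Salem: 55 × $6 = $330
  S3 to Utica: 15 × $7 = $105
Total = 280 + 1170 + 765 + 330 + 105 = $2650.
(Supply check: S1 ships 70; S2 ships 110; S3 ships 70.)

2650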